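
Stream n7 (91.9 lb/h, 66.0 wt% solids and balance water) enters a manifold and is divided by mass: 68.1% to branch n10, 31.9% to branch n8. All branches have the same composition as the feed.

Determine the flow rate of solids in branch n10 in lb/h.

Branch n10 total = 0.681×91.9 = 62.584 lb/h.
solids in n10 = 0.660×62.584 = 41.305 lb/h.

41.31 lb/h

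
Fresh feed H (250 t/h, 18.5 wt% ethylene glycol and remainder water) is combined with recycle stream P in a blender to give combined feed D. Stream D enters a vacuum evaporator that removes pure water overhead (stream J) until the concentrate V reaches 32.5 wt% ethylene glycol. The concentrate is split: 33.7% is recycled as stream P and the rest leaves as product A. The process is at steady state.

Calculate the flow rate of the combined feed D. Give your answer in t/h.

Overall ethylene glycol balance (none leaves overhead): ethylene glycol in fresh feed = ethylene glycol in product, i.e. 250×0.185 = (1−0.337)·V·0.325.
V = 46.25/(0.325×0.663) = 214.64 t/h.
Recycle P = 0.337×214.64 = 72.334 t/h.
Combined feed D = 250 + 72.334 = 322.33 t/h.

322.3 t/h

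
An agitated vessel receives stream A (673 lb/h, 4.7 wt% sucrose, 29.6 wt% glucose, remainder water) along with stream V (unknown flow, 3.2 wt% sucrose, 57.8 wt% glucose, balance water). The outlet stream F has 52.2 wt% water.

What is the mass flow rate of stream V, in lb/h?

Let V be the unknown flow. Total out = 673 + V.
water balance: 442.16 + 0.390·V = 0.522·(673 + V)
(0.390 − 0.522)·V = 0.522×673 − 442.16 = -90.855
V = -90.855 / -0.132 = 688.3 lb/h

688.3 lb/h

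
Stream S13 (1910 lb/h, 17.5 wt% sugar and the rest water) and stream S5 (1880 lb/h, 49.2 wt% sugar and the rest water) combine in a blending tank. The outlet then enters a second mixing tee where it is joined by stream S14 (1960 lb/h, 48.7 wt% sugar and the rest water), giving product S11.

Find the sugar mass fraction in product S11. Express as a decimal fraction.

0.385

Overall, product flow = 5750 lb/h.
sugar in = 1910×0.175 + 1880×0.492 + 1960×0.487 = 2213.7 lb/h.
sugar fraction in S11 = 0.385.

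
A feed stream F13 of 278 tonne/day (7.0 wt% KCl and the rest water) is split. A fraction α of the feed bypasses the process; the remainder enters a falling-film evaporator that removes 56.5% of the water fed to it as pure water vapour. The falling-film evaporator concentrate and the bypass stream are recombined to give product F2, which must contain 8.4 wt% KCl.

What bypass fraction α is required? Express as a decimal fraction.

0.683

All 278×0.070 = 19.46 tonne/day of KCl reaches F2, so F2 = 19.46/0.084 = 231.67 tonne/day and vapour = 46.333 tonne/day.
The evaporator receives (1−α)·278 of feed at 0.930 water and removes 0.565 of that water:
0.565×0.930×(1−α)×278 = 46.333
(1−α) = 46.333/146.08 = 0.3172;  α = 0.6828.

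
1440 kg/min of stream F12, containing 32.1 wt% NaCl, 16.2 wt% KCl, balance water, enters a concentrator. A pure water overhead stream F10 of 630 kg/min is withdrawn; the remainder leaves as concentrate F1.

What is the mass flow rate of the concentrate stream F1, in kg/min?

Concentrate = 1440 − 630 = 810 kg/min.

810 kg/min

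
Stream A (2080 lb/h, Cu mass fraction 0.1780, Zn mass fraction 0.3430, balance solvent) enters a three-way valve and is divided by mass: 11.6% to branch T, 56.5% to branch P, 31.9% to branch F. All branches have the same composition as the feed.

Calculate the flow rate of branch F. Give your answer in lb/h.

Branch F flow = 0.319×2080 = 663.52 lb/h.

663.5 lb/h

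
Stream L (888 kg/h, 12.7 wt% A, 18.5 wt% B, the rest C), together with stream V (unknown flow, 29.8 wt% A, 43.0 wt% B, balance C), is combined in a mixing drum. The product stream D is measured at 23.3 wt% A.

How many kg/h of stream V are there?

1448 kg/h

Let V be the unknown flow. Total out = 888 + V.
A balance: 112.78 + 0.298·V = 0.233·(888 + V)
(0.298 − 0.233)·V = 0.233×888 − 112.78 = 94.128
V = 94.128 / 0.065 = 1448.1 kg/h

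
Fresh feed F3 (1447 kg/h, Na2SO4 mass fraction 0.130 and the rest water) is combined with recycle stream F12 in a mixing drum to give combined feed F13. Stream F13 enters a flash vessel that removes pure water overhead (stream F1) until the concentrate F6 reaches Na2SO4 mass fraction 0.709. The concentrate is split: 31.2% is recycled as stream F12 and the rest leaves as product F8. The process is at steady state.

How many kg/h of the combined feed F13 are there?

1567 kg/h

Overall Na2SO4 balance (none leaves overhead): Na2SO4 in fresh feed = Na2SO4 in product, i.e. 1447×0.130 = (1−0.312)·F6·0.709.
F6 = 188.11/(0.709×0.688) = 385.64 kg/h.
Recycle F12 = 0.312×385.64 = 120.32 kg/h.
Combined feed F13 = 1447 + 120.32 = 1567.3 kg/h.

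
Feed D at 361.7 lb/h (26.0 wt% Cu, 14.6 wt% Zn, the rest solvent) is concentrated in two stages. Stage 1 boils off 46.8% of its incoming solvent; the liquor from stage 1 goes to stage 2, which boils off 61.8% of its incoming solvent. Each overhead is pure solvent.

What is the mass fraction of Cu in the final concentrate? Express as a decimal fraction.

0.494

solvent in feed = 361.7×0.594 = 214.85 lb/h.
After stage 1: solvent left = (1−0.468)×214.85 = 114.3; stream total = 261.15 lb/h.
After stage 2: solvent left = (1−0.618)×114.3 = 43.663; final concentrate = 190.51 lb/h.
Cu fraction = 94.042/190.51 = 0.494.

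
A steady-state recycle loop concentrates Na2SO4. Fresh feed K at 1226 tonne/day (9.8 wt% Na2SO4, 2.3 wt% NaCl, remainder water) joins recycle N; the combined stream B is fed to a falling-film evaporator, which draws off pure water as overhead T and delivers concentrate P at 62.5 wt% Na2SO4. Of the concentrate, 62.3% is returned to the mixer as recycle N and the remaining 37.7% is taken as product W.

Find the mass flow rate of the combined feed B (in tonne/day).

1544 tonne/day

Overall Na2SO4 balance (none leaves overhead): Na2SO4 in fresh feed = Na2SO4 in product, i.e. 1226×0.098 = (1−0.623)·P·0.625.
P = 120.15/(0.625×0.377) = 509.91 tonne/day.
Recycle N = 0.623×509.91 = 317.68 tonne/day.
Combined feed B = 1226 + 317.68 = 1543.7 tonne/day.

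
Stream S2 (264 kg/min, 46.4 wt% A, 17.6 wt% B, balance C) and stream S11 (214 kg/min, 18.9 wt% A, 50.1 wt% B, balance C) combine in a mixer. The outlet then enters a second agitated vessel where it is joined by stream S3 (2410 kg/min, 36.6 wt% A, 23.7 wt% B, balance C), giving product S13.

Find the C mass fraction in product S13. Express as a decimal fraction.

0.3872

Overall, product flow = 2888 kg/min.
C in = 264×0.360 + 214×0.310 + 2410×0.397 = 1118.2 kg/min.
C fraction in S13 = 0.3872.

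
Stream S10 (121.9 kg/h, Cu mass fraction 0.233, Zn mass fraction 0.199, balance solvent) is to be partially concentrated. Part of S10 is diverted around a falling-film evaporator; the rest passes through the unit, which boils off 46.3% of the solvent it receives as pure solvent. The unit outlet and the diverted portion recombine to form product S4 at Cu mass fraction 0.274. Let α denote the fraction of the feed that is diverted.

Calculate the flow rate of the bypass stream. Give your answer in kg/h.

All 121.9×0.233 = 28.403 kg/h of Cu reaches S4, so S4 = 28.403/0.274 = 103.66 kg/h and vapour = 18.241 kg/h.
The evaporator receives (1−α)·121.9 of feed at 0.568 solvent and removes 0.463 of that solvent:
0.463×0.568×(1−α)×121.9 = 18.241
(1−α) = 18.241/32.058 = 0.5690;  α = 0.4310.
Bypass flow = 0.4310×121.9 = 52.54 kg/h.

52.54 kg/h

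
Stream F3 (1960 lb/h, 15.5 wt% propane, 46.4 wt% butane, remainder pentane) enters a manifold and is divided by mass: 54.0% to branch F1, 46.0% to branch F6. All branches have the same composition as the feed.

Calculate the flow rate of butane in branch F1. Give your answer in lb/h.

491.1 lb/h

Branch F1 total = 0.540×1960 = 1058.4 lb/h.
butane in F1 = 0.464×1058.4 = 491.1 lb/h.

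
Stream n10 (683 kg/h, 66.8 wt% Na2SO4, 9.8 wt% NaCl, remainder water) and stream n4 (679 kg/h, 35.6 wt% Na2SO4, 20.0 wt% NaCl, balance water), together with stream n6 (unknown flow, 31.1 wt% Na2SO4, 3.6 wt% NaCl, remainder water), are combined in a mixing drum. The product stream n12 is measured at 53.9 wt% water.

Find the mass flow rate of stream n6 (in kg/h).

Let n6 be the unknown flow. Total out = 1362 + n6.
water balance: 461.3 + 0.653·n6 = 0.539·(1362 + n6)
(0.653 − 0.539)·n6 = 0.539×1362 − 461.3 = 272.82
n6 = 272.82 / 0.114 = 2393.2 kg/h

2393 kg/h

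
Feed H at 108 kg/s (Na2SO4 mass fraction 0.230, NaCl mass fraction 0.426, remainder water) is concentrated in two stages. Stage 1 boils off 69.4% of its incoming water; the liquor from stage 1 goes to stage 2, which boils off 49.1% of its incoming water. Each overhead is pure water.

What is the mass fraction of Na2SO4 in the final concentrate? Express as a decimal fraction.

water in feed = 108×0.344 = 37.152 kg/s.
After stage 1: water left = (1−0.694)×37.152 = 11.369; stream total = 82.217 kg/s.
After stage 2: water left = (1−0.491)×11.369 = 5.7866; final concentrate = 76.635 kg/s.
Na2SO4 fraction = 24.84/76.635 = 0.324.

0.324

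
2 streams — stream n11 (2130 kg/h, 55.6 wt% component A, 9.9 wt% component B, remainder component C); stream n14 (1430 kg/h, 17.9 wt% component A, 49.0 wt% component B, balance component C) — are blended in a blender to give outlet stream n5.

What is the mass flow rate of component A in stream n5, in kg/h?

1440 kg/h

component A out = component A in = 2130×0.556 + 1430×0.179 = 1440.3 kg/h.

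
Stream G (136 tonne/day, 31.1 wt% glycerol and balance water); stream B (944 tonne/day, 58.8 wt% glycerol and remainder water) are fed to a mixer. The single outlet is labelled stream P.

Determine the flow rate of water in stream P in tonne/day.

water out = water in = 136×0.689 + 944×0.412 = 482.63 tonne/day.

482.6 tonne/day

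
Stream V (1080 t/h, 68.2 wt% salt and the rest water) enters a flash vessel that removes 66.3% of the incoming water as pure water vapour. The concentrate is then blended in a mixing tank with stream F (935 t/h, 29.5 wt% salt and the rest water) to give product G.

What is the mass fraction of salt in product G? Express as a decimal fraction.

Vapour removed = 0.663×0.318×1080 = 227.7 t/h; concentrate = 852.3 t/h.
salt reaching the mixer = 736.56 (from concentrate) + 935×0.295 = 1012.4 t/h.
Product flow = 852.3 + 935 = 1787.3 t/h; salt fraction = 0.566.

0.566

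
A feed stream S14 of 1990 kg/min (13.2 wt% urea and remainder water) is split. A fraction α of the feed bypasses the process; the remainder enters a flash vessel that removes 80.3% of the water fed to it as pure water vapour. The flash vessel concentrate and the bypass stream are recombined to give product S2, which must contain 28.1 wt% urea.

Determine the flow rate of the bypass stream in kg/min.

476.1 kg/min

All 1990×0.132 = 262.68 kg/min of urea reaches S2, so S2 = 262.68/0.281 = 934.8 kg/min and vapour = 1055.2 kg/min.
The evaporator receives (1−α)·1990 of feed at 0.868 water and removes 0.803 of that water:
0.803×0.868×(1−α)×1990 = 1055.2
(1−α) = 1055.2/1387 = 0.7608;  α = 0.2392.
Bypass flow = 0.2392×1990 = 476.1 kg/min.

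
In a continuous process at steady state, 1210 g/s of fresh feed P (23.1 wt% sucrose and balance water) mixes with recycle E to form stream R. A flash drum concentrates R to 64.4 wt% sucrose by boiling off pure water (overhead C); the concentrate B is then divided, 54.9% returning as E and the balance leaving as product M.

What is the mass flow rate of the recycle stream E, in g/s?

528.3 g/s

Overall sucrose balance (none leaves overhead): sucrose in fresh feed = sucrose in product, i.e. 1210×0.231 = (1−0.549)·B·0.644.
B = 279.51/(0.644×0.451) = 962.35 g/s.
Recycle E = 0.549×962.35 = 528.33 g/s.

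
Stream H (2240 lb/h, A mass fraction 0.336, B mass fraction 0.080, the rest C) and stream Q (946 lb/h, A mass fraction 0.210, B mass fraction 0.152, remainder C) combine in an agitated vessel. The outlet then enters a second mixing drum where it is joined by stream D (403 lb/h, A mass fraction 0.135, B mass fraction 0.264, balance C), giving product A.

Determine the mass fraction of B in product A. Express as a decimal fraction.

0.120

Overall, product flow = 3589 lb/h.
B in = 2240×0.080 + 946×0.152 + 403×0.264 = 429.38 lb/h.
B fraction in A = 0.120.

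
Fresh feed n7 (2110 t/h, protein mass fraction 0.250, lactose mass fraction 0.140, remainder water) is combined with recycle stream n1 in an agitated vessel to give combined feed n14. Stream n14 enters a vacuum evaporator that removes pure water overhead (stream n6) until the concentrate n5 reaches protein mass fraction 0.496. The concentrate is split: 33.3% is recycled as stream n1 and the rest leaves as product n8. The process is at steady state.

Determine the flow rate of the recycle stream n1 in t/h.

531 t/h

Overall protein balance (none leaves overhead): protein in fresh feed = protein in product, i.e. 2110×0.250 = (1−0.333)·n5·0.496.
n5 = 527.5/(0.496×0.667) = 1594.5 t/h.
Recycle n1 = 0.333×1594.5 = 530.96 t/h.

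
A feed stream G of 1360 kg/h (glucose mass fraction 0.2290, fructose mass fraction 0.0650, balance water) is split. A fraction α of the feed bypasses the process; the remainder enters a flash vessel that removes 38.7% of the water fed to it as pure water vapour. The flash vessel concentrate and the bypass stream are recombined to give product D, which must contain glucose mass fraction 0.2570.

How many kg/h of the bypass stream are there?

All 1360×0.229 = 311.44 kg/h of glucose reaches D, so D = 311.44/0.257 = 1211.8 kg/h and vapour = 148.17 kg/h.
The evaporator receives (1−α)·1360 of feed at 0.706 water and removes 0.387 of that water:
0.387×0.706×(1−α)×1360 = 148.17
(1−α) = 148.17/371.58 = 0.3988;  α = 0.6012.
Bypass flow = 0.6012×1360 = 817.69 kg/h.

817.7 kg/h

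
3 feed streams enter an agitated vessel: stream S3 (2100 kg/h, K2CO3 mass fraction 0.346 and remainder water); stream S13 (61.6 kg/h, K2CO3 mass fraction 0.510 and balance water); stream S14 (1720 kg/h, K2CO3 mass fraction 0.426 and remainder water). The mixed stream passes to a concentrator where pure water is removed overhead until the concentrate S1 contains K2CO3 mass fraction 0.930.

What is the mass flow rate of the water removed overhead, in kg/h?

K2CO3 entering = 2100×0.346 + 61.6×0.510 + 1720×0.426 = 1490.7 kg/h.
All K2CO3 reports to S1, so S1 = 1490.7/0.930 = 1602.9 kg/h.
Total feed = 3881.6 kg/h; overhead = 3881.6 − 1602.9 = 2278.7 kg/h.

2279 kg/h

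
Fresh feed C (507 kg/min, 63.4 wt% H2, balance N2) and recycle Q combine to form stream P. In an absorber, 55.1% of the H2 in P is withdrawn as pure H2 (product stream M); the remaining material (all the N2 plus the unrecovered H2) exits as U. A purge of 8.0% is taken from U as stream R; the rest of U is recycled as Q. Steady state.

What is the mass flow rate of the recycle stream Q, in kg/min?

N2 enters only via C and leaves only via the purge: 507×0.366 = 0.080×(N2 in U), and the absorber passes all N2, so N2 in P = N2 in U = 2319.5 kg/min.
H2 in P: m_A = 507×0.634 + (1−0.080)·(1−0.551)·m_A, so m_A = 321.44/0.5869 = 547.67 kg/min.
U = (1−0.551)×547.67 + 2319.5 = 2565.4 kg/min.
Recycle Q = (1−0.080)×2565.4 = 2360.2 kg/min.

2360 kg/min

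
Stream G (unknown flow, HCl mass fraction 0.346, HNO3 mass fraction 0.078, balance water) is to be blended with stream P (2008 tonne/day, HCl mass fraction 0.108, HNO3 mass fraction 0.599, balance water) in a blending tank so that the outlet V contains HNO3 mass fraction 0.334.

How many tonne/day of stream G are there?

2079 tonne/day

Let G be the unknown flow. Total out = 2008 + G.
HNO3 balance: 1202.8 + 0.078·G = 0.334·(2008 + G)
(0.078 − 0.334)·G = 0.334×2008 − 1202.8 = -532.12
G = -532.12 / -0.256 = 2078.6 tonne/day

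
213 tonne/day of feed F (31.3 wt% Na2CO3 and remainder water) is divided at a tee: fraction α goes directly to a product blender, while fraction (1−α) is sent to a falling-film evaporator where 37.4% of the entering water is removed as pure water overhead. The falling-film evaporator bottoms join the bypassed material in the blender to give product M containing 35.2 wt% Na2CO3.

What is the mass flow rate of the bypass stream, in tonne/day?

All 213×0.313 = 66.669 tonne/day of Na2CO3 reaches M, so M = 66.669/0.352 = 189.4 tonne/day and vapour = 23.599 tonne/day.
The evaporator receives (1−α)·213 of feed at 0.687 water and removes 0.374 of that water:
0.374×0.687×(1−α)×213 = 23.599
(1−α) = 23.599/54.728 = 0.4312;  α = 0.5688.
Bypass flow = 0.5688×213 = 121.15 tonne/day.

121.2 tonne/day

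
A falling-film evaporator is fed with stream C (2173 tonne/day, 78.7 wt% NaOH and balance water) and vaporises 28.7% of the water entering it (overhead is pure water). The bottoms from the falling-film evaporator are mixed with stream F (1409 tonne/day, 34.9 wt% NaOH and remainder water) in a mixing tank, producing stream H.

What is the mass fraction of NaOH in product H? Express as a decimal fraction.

0.638

Vapour removed = 0.287×0.213×2173 = 132.84 tonne/day; concentrate = 2040.2 tonne/day.
NaOH reaching the mixer = 1710.2 (from concentrate) + 1409×0.349 = 2201.9 tonne/day.
Product flow = 2040.2 + 1409 = 3449.2 tonne/day; NaOH fraction = 0.638.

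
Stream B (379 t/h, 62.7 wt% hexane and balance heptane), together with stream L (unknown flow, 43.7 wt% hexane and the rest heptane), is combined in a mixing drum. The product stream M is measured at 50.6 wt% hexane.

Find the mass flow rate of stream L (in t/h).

664.6 t/h

Let L be the unknown flow. Total out = 379 + L.
hexane balance: 237.63 + 0.437·L = 0.506·(379 + L)
(0.437 − 0.506)·L = 0.506×379 − 237.63 = -45.859
L = -45.859 / -0.069 = 664.62 t/h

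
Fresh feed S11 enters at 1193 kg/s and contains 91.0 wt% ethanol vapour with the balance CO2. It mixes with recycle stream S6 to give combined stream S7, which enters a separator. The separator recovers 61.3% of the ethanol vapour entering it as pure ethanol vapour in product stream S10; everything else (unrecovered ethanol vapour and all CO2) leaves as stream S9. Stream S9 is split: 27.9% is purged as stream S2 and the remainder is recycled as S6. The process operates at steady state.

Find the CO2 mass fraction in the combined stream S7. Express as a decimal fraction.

0.204

CO2 enters only via S11 and leaves only via the purge: 1193×0.090 = 0.279×(CO2 in S9), and the separator passes all CO2, so CO2 in S7 = CO2 in S9 = 384.84 kg/s.
ethanol vapour in S7: m_A = 1193×0.910 + (1−0.279)·(1−0.613)·m_A, so m_A = 1085.6/0.7210 = 1505.8 kg/s.
S7 = 1505.8 + 384.84 = 1890.6 kg/s.
CO2 fraction in S7 = 384.84/1890.6 = 0.204.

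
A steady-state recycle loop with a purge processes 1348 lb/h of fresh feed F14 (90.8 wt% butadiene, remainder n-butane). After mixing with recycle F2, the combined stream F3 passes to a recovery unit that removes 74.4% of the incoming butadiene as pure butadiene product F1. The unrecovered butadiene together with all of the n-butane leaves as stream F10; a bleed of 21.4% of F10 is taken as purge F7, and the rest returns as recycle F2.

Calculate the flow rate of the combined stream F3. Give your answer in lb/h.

2112 lb/h

n-butane enters only via F14 and leaves only via the purge: 1348×0.092 = 0.214×(n-butane in F10), and the recovery unit passes all n-butane, so n-butane in F3 = n-butane in F10 = 579.51 lb/h.
butadiene in F3: m_A = 1348×0.908 + (1−0.214)·(1−0.744)·m_A, so m_A = 1224/0.7988 = 1532.3 lb/h.
F3 = 1532.3 + 579.51 = 2111.8 lb/h.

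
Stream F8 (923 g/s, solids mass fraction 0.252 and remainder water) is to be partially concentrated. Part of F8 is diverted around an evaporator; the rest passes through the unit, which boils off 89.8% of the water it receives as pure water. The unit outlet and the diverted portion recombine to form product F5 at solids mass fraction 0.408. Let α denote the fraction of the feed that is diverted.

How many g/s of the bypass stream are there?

All 923×0.252 = 232.6 g/s of solids reaches F5, so F5 = 232.6/0.408 = 570.09 g/s and vapour = 352.91 g/s.
The evaporator receives (1−α)·923 of feed at 0.748 water and removes 0.898 of that water:
0.898×0.748×(1−α)×923 = 352.91
(1−α) = 352.91/619.98 = 0.5692;  α = 0.4308.
Bypass flow = 0.4308×923 = 397.6 g/s.

397.6 g/s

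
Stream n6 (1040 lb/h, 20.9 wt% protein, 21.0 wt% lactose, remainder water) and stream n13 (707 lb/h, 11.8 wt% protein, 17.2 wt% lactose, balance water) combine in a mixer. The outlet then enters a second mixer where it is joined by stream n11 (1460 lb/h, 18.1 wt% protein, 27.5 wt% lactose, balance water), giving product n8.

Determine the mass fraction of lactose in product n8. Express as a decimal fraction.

Overall, product flow = 3207 lb/h.
lactose in = 1040×0.210 + 707×0.172 + 1460×0.275 = 741.5 lb/h.
lactose fraction in n8 = 0.2312.

0.2312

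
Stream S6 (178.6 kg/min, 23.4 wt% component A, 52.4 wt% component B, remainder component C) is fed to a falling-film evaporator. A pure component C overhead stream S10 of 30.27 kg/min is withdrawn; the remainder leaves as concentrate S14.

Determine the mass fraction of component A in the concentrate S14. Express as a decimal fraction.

0.282

component A is not removed: 178.6×0.234 = 41.792 kg/min of component A enters S14.
Concentrate = 178.6 − 30.27 = 148.33 kg/min.
Mass fraction = 41.792/148.33 = 0.282.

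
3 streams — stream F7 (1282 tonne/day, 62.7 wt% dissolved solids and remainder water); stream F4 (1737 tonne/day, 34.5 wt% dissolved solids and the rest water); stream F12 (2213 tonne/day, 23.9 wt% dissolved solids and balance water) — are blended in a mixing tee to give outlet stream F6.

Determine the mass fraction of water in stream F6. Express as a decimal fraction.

Total flow out = 1282 + 1737 + 2213 = 5232 tonne/day.
water in = 1282×0.373 + 1737×0.655 + 2213×0.761 = 3300 tonne/day.
water mass fraction in F6 = 3300/5232 = 0.631.

0.631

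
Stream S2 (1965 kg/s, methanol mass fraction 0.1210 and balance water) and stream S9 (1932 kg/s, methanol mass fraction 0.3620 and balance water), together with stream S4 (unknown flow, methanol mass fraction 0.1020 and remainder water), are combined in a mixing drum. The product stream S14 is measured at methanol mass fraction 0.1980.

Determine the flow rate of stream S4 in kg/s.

Let S4 be the unknown flow. Total out = 3897 + S4.
methanol balance: 937.15 + 0.102·S4 = 0.198·(3897 + S4)
(0.102 − 0.198)·S4 = 0.198×3897 − 937.15 = -165.54
S4 = -165.54 / -0.096 = 1724.4 kg/s

1724 kg/s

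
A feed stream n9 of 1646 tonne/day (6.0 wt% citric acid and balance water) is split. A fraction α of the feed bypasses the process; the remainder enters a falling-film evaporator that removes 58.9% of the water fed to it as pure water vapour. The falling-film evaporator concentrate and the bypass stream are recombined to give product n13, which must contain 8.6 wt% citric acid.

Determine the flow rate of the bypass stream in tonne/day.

All 1646×0.060 = 98.76 tonne/day of citric acid reaches n13, so n13 = 98.76/0.086 = 1148.4 tonne/day and vapour = 497.63 tonne/day.
The evaporator receives (1−α)·1646 of feed at 0.940 water and removes 0.589 of that water:
0.589×0.940×(1−α)×1646 = 497.63
(1−α) = 497.63/911.32 = 0.5460;  α = 0.4540.
Bypass flow = 0.4540×1646 = 747.2 tonne/day.

747.2 tonne/day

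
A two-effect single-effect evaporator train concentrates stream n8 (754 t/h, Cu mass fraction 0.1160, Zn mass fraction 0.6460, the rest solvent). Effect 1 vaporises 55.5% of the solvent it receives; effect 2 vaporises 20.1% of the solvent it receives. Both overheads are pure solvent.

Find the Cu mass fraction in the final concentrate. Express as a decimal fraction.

0.1370

solvent in feed = 754×0.238 = 179.45 t/h.
After stage 1: solvent left = (1−0.555)×179.45 = 79.856; stream total = 654.4 t/h.
After stage 2: solvent left = (1−0.201)×79.856 = 63.805; final concentrate = 638.35 t/h.
Cu fraction = 87.464/638.35 = 0.1370.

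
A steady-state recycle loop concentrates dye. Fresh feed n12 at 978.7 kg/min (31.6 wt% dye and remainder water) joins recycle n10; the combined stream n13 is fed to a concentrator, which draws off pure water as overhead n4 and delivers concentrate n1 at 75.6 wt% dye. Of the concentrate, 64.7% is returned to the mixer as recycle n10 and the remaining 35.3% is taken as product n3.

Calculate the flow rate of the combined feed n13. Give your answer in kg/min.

1728 kg/min

Overall dye balance (none leaves overhead): dye in fresh feed = dye in product, i.e. 978.7×0.316 = (1−0.647)·n1·0.756.
n1 = 309.27/(0.756×0.353) = 1158.9 kg/min.
Recycle n10 = 0.647×1158.9 = 749.8 kg/min.
Combined feed n13 = 978.7 + 749.8 = 1728.5 kg/min.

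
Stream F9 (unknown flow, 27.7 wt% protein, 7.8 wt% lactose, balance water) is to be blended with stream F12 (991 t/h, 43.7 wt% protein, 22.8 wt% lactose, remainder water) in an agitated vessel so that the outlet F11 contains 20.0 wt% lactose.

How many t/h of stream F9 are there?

Let F9 be the unknown flow. Total out = 991 + F9.
lactose balance: 225.95 + 0.078·F9 = 0.200·(991 + F9)
(0.078 − 0.200)·F9 = 0.200×991 − 225.95 = -27.748
F9 = -27.748 / -0.122 = 227.44 t/h

227.4 t/h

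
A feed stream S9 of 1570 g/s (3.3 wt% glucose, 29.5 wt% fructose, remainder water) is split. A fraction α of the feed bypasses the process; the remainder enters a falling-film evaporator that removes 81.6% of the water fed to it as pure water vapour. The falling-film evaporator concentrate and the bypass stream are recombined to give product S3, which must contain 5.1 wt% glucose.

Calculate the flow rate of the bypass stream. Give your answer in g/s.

All 1570×0.033 = 51.81 g/s of glucose reaches S3, so S3 = 51.81/0.051 = 1015.9 g/s and vapour = 554.12 g/s.
The evaporator receives (1−α)·1570 of feed at 0.672 water and removes 0.816 of that water:
0.816×0.672×(1−α)×1570 = 554.12
(1−α) = 554.12/860.91 = 0.6436;  α = 0.3564.
Bypass flow = 0.3564×1570 = 559.49 g/s.

559.5 g/s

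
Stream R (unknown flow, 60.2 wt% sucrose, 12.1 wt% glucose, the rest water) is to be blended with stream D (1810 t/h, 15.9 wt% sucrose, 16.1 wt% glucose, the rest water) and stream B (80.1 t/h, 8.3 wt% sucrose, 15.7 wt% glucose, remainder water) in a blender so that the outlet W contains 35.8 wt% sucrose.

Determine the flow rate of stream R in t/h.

1566 t/h

Let R be the unknown flow. Total out = 1890.1 + R.
sucrose balance: 294.44 + 0.602·R = 0.358·(1890.1 + R)
(0.602 − 0.358)·R = 0.358×1890.1 − 294.44 = 382.22
R = 382.22 / 0.244 = 1566.5 t/h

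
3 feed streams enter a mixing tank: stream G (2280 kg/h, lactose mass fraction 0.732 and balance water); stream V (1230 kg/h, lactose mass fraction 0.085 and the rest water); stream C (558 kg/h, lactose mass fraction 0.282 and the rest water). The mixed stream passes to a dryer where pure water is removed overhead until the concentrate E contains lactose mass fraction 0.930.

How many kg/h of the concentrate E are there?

lactose entering = 2280×0.732 + 1230×0.085 + 558×0.282 = 1930.9 kg/h.
All lactose reports to E, so E = 1930.9/0.930 = 2076.2 kg/h.

2076 kg/h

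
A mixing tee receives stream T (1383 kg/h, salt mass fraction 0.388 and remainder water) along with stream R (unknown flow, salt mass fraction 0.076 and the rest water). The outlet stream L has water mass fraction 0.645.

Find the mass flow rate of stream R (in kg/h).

Let R be the unknown flow. Total out = 1383 + R.
water balance: 846.4 + 0.924·R = 0.645·(1383 + R)
(0.924 − 0.645)·R = 0.645×1383 − 846.4 = 45.639
R = 45.639 / 0.279 = 163.58 kg/h

163.6 kg/h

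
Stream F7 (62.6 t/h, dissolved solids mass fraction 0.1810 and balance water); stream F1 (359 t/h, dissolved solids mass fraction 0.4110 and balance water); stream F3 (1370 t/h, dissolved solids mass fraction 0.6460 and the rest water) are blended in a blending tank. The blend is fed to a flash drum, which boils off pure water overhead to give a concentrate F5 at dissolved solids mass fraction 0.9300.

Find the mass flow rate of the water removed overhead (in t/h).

dissolved solids entering = 62.6×0.181 + 359×0.411 + 1370×0.646 = 1043.9 t/h.
All dissolved solids reports to F5, so F5 = 1043.9/0.930 = 1122.5 t/h.
Total feed = 1791.6 t/h; overhead = 1791.6 − 1122.5 = 669.13 t/h.

669.1 t/h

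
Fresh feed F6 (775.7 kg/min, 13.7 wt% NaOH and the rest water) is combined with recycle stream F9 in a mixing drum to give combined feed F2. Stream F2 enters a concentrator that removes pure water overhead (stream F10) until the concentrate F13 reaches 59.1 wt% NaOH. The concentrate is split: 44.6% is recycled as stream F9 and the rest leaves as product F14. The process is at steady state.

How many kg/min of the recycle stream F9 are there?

144.8 kg/min

Overall NaOH balance (none leaves overhead): NaOH in fresh feed = NaOH in product, i.e. 775.7×0.137 = (1−0.446)·F13·0.591.
F13 = 106.27/(0.591×0.554) = 324.58 kg/min.
Recycle F9 = 0.446×324.58 = 144.76 kg/min.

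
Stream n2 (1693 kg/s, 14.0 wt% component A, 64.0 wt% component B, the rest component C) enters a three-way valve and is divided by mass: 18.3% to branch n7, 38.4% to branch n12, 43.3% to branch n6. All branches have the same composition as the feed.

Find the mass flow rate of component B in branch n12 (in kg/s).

416.1 kg/s

Branch n12 total = 0.384×1693 = 650.11 kg/s.
component B in n12 = 0.640×650.11 = 416.07 kg/s.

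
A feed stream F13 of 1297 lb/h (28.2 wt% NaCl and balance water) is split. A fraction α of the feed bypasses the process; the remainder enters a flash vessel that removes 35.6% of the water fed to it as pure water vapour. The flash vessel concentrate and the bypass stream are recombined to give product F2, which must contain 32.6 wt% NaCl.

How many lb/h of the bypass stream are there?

All 1297×0.282 = 365.75 lb/h of NaCl reaches F2, so F2 = 365.75/0.326 = 1121.9 lb/h and vapour = 175.06 lb/h.
The evaporator receives (1−α)·1297 of feed at 0.718 water and removes 0.356 of that water:
0.356×0.718×(1−α)×1297 = 175.06
(1−α) = 175.06/331.52 = 0.5280;  α = 0.4720.
Bypass flow = 0.4720×1297 = 612.14 lb/h.

612.1 lb/h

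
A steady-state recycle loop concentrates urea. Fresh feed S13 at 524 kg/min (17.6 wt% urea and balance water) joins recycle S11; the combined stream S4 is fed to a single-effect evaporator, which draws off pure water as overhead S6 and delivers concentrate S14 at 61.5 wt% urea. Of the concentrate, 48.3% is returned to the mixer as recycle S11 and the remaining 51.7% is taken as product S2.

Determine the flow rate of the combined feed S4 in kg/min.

664.1 kg/min

Overall urea balance (none leaves overhead): urea in fresh feed = urea in product, i.e. 524×0.176 = (1−0.483)·S14·0.615.
S14 = 92.224/(0.615×0.517) = 290.05 kg/min.
Recycle S11 = 0.483×290.05 = 140.1 kg/min.
Combined feed S4 = 524 + 140.1 = 664.1 kg/min.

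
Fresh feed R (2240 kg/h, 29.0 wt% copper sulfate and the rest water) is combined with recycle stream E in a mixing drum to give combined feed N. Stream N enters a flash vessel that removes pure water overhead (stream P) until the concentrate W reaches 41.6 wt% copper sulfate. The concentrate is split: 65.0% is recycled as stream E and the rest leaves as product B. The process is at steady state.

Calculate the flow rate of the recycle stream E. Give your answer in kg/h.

Overall copper sulfate balance (none leaves overhead): copper sulfate in fresh feed = copper sulfate in product, i.e. 2240×0.290 = (1−0.650)·W·0.416.
W = 649.6/(0.416×0.350) = 4461.5 kg/h.
Recycle E = 0.650×4461.5 = 2900 kg/h.

2900 kg/h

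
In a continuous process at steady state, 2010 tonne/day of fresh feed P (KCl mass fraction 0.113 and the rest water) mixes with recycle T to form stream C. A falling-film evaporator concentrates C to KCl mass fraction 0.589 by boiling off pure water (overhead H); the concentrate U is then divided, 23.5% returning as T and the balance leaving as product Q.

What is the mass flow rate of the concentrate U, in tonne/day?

504.1 tonne/day

Overall KCl balance (none leaves overhead): KCl in fresh feed = KCl in product, i.e. 2010×0.113 = (1−0.235)·U·0.589.
U = 227.13/(0.589×0.765) = 504.08 tonne/day.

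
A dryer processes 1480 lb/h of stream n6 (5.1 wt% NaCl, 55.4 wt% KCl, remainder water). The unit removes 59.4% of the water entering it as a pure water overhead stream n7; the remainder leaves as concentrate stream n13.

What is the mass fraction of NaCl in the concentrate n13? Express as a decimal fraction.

0.067

NaCl is not removed: 1480×0.051 = 75.48 lb/h of NaCl enters n13.
water entering = 1480×0.395 = 584.6 lb/h; overhead removed = 0.594×584.6 = 347.25 lb/h.
Concentrate = 1480 − 347.25 = 1132.7 lb/h.
Mass fraction = 75.48/1132.7 = 0.067.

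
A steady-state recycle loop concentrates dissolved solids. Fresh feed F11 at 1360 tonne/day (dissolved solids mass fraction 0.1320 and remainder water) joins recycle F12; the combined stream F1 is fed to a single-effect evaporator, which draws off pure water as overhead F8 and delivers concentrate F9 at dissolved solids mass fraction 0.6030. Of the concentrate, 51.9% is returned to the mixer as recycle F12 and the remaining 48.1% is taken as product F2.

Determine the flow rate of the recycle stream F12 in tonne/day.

Overall dissolved solids balance (none leaves overhead): dissolved solids in fresh feed = dissolved solids in product, i.e. 1360×0.132 = (1−0.519)·F9·0.603.
F9 = 179.52/(0.603×0.481) = 618.94 tonne/day.
Recycle F12 = 0.519×618.94 = 321.23 tonne/day.

321.2 tonne/day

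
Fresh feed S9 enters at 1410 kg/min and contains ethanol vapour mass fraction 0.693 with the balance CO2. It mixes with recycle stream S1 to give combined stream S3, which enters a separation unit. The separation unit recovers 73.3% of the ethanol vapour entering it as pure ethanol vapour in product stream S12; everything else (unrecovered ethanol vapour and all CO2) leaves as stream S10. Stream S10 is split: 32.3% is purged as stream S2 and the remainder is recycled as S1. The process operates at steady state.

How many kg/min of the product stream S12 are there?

874.3 kg/min

ethanol vapour in S3: m_A = 1410×0.693 + (1−0.323)·(1−0.733)·m_A, so m_A = 977.13/0.8192 = 1192.7 kg/min.
Product S12 = 0.733×1192.7 = 874.27 kg/min.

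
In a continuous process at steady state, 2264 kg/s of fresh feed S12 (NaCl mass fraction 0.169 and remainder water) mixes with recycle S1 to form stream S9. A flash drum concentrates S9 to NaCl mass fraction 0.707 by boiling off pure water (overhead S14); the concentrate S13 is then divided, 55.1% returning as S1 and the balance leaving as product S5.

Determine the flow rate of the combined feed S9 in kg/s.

2928 kg/s

Overall NaCl balance (none leaves overhead): NaCl in fresh feed = NaCl in product, i.e. 2264×0.169 = (1−0.551)·S13·0.707.
S13 = 382.62/(0.707×0.449) = 1205.3 kg/s.
Recycle S1 = 0.551×1205.3 = 664.12 kg/s.
Combined feed S9 = 2264 + 664.12 = 2928.1 kg/s.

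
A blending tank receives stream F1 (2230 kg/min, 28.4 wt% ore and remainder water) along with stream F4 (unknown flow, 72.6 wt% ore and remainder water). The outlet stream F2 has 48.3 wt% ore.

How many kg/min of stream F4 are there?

1826 kg/min

Let F4 be the unknown flow. Total out = 2230 + F4.
ore balance: 633.32 + 0.726·F4 = 0.483·(2230 + F4)
(0.726 − 0.483)·F4 = 0.483×2230 − 633.32 = 443.77
F4 = 443.77 / 0.243 = 1826.2 kg/min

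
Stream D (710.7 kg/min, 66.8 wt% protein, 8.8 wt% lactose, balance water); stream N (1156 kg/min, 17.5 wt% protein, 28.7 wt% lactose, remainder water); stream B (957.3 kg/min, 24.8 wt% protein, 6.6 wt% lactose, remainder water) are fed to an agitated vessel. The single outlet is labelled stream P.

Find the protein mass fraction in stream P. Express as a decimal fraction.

Total flow out = 710.7 + 1156 + 957.3 = 2824 kg/min.
protein in = 710.7×0.668 + 1156×0.175 + 957.3×0.248 = 914.46 kg/min.
protein mass fraction in P = 914.46/2824 = 0.324.

0.324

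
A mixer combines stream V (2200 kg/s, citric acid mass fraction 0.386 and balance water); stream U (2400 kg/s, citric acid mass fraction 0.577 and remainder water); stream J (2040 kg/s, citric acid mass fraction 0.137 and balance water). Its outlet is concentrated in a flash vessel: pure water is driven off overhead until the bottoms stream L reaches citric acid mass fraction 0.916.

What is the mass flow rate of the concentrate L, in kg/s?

2744 kg/s

citric acid entering = 2200×0.386 + 2400×0.577 + 2040×0.137 = 2513.5 kg/s.
All citric acid reports to L, so L = 2513.5/0.916 = 2744 kg/s.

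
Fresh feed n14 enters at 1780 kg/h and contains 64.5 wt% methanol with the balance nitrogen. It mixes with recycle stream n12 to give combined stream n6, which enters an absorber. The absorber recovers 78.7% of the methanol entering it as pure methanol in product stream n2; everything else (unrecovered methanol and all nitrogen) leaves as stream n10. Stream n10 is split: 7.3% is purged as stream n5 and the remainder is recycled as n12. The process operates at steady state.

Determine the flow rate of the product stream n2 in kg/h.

methanol in n6: m_A = 1780×0.645 + (1−0.073)·(1−0.787)·m_A, so m_A = 1148.1/0.8025 = 1430.6 kg/h.
Product n2 = 0.787×1430.6 = 1125.9 kg/h.

1126 kg/h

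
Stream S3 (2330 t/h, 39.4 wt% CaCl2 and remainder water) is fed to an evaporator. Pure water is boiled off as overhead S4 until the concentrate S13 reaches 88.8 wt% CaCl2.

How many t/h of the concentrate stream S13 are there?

1034 t/h

CaCl2 is conserved: 2330×0.394 = 918.02 t/h all reports to the concentrate.
Concentrate = 918.02/(target fraction) = 1033.8 t/h.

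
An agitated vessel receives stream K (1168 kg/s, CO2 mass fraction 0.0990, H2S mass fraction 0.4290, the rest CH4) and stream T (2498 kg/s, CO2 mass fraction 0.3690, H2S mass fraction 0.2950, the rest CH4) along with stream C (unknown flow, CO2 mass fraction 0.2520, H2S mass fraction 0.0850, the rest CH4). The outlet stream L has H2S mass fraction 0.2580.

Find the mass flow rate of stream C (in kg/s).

1689 kg/s

Let C be the unknown flow. Total out = 3666 + C.
H2S balance: 1238 + 0.085·C = 0.258·(3666 + C)
(0.085 − 0.258)·C = 0.258×3666 − 1238 = -292.15
C = -292.15 / -0.173 = 1688.8 kg/s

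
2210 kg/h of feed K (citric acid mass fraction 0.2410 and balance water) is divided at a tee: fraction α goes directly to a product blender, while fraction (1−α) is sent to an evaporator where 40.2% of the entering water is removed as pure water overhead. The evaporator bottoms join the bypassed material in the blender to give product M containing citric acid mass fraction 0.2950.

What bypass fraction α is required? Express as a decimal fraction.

0.400

All 2210×0.241 = 532.61 kg/h of citric acid reaches M, so M = 532.61/0.295 = 1805.5 kg/h and vapour = 404.54 kg/h.
The evaporator receives (1−α)·2210 of feed at 0.759 water and removes 0.402 of that water:
0.402×0.759×(1−α)×2210 = 404.54
(1−α) = 404.54/674.31 = 0.5999;  α = 0.4001.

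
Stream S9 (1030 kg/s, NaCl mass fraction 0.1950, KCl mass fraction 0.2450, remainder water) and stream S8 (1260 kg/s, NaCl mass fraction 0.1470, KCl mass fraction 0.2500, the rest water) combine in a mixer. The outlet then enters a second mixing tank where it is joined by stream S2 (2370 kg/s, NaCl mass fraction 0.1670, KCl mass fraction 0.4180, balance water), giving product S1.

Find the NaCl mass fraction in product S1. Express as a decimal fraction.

Overall, product flow = 4660 kg/s.
NaCl in = 1030×0.195 + 1260×0.147 + 2370×0.167 = 781.86 kg/s.
NaCl fraction in S1 = 0.1678.

0.1678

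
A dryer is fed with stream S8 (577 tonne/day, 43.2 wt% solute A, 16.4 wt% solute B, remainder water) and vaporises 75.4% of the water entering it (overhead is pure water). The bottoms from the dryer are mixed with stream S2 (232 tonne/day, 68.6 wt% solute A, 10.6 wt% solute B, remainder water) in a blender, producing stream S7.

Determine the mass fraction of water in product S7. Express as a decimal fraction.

Vapour removed = 0.754×0.404×577 = 175.76 tonne/day; concentrate = 401.24 tonne/day.
water reaching the mixer = 57.345 (from concentrate) + 232×0.208 = 105.6 tonne/day.
Product flow = 401.24 + 232 = 633.24 tonne/day; water fraction = 0.167.

0.167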